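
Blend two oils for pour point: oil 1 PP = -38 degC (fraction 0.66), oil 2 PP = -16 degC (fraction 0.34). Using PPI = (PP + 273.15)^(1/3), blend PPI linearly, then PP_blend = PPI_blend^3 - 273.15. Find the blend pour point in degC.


PPI_1 = (-38 + 273.15)^(1/3) = 6.172318
PPI_2 = (-16 + 273.15)^(1/3) = 6.359098
PPI_blend = 0.66 * 6.172318 + 0.34 * 6.359098 = 6.235823
PP_blend = 6.235823^3 - 273.15 = 242.483 - 273.15 = -30.67

-30.67 degC


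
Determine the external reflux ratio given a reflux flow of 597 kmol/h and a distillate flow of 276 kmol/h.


Reflux ratio definition: R = L / D (liquid returned / distillate withdrawn)
L = 597 kmol/h, D = 276 kmol/h
R = 597 / 276 = 2.163

2.163


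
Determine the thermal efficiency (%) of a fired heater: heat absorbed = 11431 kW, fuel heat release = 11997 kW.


Furnace efficiency = Q_absorbed / Q_fuel * 100
= 11431 / 11997 * 100 = 95.28

95.28 %


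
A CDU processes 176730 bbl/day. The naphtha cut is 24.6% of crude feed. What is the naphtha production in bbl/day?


Crude throughput = 176730 bbl/day
Fraction yield = 24.6%
yield = throughput * fraction / 100
yield = 176730 * 24.6 / 100 = 43475.58

43475.58 bbl/day


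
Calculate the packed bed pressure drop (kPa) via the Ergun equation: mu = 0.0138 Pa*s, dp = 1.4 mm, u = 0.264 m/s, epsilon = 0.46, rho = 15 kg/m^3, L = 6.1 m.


dp = 1.4 mm = 0.0014 m
Viscous term = 150*0.0138*0.264*(1-0.46)^2 / (0.0014^2*0.46^3) = 835280
Inertial term = 1.75*15*0.264^2*(1-0.46) / (0.0014*0.46^3) = 7249.86
dP/L = 835280 + 7249.86 = 842530 Pa/m
dP = 842530 * 6.1 / 1000 = 5139 kPa

5139 kPa


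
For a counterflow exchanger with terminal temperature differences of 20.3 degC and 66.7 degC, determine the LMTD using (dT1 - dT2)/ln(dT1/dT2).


LMTD = (dT1 - dT2) / ln(dT1/dT2)
= (20.3 - 66.7) / ln(20.3 / 66.7) = -46.4 / -1.18958 = 39.01

39.01 degC


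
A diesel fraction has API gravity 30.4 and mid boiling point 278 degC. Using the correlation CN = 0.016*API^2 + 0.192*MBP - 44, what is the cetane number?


CN = 0.016 * 30.4^2 + 0.192 * 278 - 44
CN = 14.78656 + 53.376 - 44 = 24.16256

24.16256


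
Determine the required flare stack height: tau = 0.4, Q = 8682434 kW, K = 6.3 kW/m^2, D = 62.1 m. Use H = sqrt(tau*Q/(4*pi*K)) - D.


tau*Q/(4*pi*K) = 0.4 * 8682434 / (4 * pi * 6.3) = 43868.3
sqrt(43868.3) = 209.448
H = 209.448 - 62.1 = 147.3

147.3 m


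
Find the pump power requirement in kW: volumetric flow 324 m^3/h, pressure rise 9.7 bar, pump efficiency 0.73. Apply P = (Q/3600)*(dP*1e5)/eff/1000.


Q = 324 / 3600 = 0.09 m^3/s
P = 0.09 * (9.7 * 1e5) / 0.73 / 1000 = 119.6

119.6 kW


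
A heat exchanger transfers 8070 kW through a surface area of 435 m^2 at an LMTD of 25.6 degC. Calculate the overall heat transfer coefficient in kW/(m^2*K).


From Q = U*A*LMTD, U = Q / (A * LMTD)
U = 8070 / (435 * 25.6) = 8070 / 11136 = 0.7247

0.7247 kW/(m^2*K)


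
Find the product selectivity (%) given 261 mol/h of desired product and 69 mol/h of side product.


Selectivity = desired / (desired + undesired) * 100
Total products = 261 + 69 = 330 mol/h
S = 261 / 330 * 100
= 0.7909 * 100
= 79.09 %

79.09 %


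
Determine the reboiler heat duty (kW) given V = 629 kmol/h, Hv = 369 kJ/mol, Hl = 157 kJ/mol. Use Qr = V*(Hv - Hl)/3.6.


Qr = 629 * (369 - 157) / 3.6 = 629 * 212 / 3.6 = 37040

37040 kW


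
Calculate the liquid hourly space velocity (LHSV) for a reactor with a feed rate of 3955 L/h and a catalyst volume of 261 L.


LHSV = volumetric feed rate / catalyst volume
= 3955 L/h / 261 L
= 15.15 h^-1

15.15 h^-1


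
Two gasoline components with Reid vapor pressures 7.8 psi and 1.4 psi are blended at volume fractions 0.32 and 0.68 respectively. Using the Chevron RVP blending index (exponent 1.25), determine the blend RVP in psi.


Chevron index: RVP_blend = (sum xi*RVPi^1.25)^(1/1.25)
RVP^1.25 terms: 0.32 * 7.8^1.25 + 0.68 * 1.4^1.25 = 5.20681
RVP_blend = 5.20681^(1/1.25) = 3.743

3.743 psi


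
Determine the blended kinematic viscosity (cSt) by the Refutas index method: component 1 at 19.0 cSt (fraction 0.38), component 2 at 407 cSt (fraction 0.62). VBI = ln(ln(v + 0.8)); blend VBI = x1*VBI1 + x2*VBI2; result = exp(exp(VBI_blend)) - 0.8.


Refutas method: VBN_i = 14.534*ln(ln(visc_i + 0.8)) + 10.975, blended linearly by mass fraction; since VBN is linear in VBI_i = ln(ln(visc_i + 0.8)) and the fractions sum to 1, blend VBI directly: visc = exp(exp(VBI_blend)) - 0.8
VBI_1 = ln(ln(19.0 + 0.8)) = 1.09383
VBI_2 = ln(ln(407 + 0.8)) = 1.79355
VBI_blend = 0.38 * 1.09383 + 0.62 * 1.79355 = 1.52766
visc_blend = exp(exp(1.52766)) - 0.8 = 99.42

99.42 cSt


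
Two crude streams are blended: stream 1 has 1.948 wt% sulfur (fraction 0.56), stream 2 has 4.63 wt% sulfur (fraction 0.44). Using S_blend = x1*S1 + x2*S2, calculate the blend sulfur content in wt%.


Linear sulfur blending: S_blend = x1*S1 + x2*S2
Contribution 1: 0.56 * 1.948 = 1.09088 wt%
Contribution 2: 0.44 * 4.63 = 2.0372 wt%
S_blend = 1.09088 + 2.0372 = 3.12808

3.12808 wt%


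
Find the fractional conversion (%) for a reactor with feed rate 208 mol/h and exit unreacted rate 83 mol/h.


X = (F_in - F_out) / F_in * 100
Moles reacted = 208 - 83 = 125
X = 125 / 208 * 100
= 0.6010 * 100
= 60.10 %

60.10 %


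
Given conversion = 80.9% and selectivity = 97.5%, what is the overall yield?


Overall yield = conversion (%) * selectivity (%) / 100
Conversion = 80.9%, Selectivity = 97.5%
Y = 80.9 * 97.5 / 100
= 78.8775 %

78.8775 %


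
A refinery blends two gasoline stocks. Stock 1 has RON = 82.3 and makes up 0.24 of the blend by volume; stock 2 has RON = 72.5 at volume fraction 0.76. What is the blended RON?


Linear blending: RON_blend = sum(vi * RONi)
Contribution 1: 0.24 * 82.3 = 19.752
Contribution 2: 0.76 * 72.5 = 55.1
RON_blend = 19.752 + 55.1 = 74.852

74.852


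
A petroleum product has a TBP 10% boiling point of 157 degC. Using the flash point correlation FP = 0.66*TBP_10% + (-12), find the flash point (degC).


FP = 0.66 * 157 + (-12) = 91.62

91.62 degC


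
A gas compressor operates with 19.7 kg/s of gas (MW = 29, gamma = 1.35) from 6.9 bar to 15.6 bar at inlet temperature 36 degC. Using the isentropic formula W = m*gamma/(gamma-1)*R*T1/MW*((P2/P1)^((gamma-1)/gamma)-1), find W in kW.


Isentropic work: W = m*(gamma/(gamma-1))*(R*T1/MW)*((P2/P1)^((gamma-1)/gamma) - 1)
T1 = 36 + 273.15 = 309.15 K
Pressure ratio = 15.6 / 6.9 = 2.26087
Exponent = (1.35 - 1)/1.35 = 0.259259
(P2/P1)^exp - 1 = 2.26087^0.259259 - 1 = 0.235518
W = 19.7 * 1.35 / 0.35 * 8.314 * 309.15 / 29 * 0.235518 = 1586

1586 kW


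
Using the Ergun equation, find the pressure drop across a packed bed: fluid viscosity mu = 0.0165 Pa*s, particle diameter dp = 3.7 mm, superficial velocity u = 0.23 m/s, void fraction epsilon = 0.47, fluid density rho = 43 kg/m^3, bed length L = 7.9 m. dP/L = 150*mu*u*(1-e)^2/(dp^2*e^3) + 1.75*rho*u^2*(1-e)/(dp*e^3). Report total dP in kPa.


dp = 3.7 mm = 0.0037 m
Viscous term = 150*0.0165*0.23*(1-0.47)^2 / (0.0037^2*0.47^3) = 112501
Inertial term = 1.75*43*0.23^2*(1-0.47) / (0.0037*0.47^3) = 5492.15
dP/L = 112501 + 5492.15 = 117993 Pa/m
dP = 117993 * 7.9 / 1000 = 932.1 kPa

932.1 kPa


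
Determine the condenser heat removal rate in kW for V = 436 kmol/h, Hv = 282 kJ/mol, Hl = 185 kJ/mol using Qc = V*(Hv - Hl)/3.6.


Qc = 436 * (282 - 185) / 3.6 = 436 * 97 / 3.6 = 11750

11750 kW


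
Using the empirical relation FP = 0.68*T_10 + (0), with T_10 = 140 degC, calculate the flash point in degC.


FP = 0.68 * 140 + (0) = 95.2

95.2 degC


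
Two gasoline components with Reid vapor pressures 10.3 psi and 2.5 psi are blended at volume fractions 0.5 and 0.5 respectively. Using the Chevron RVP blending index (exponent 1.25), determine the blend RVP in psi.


Chevron index: RVP_blend = (sum xi*RVPi^1.25)^(1/1.25)
RVP^1.25 terms: 0.5 * 10.3^1.25 + 0.5 * 2.5^1.25 = 10.7979
RVP_blend = 10.7979^(1/1.25) = 6.709

6.709 psi


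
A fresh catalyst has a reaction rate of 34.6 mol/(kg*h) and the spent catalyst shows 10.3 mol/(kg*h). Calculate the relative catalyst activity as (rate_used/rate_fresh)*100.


Activity (%) = (rate_used / rate_fresh) * 100
rate_used = 10.3, rate_fresh = 34.6
= (10.3 / 34.6) * 100
= 0.2977 * 100 = 29.77

29.77 %


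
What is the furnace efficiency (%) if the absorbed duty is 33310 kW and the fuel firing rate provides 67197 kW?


Furnace efficiency = Q_absorbed / Q_fuel * 100
= 33310 / 67197 * 100 = 49.57

49.57 %


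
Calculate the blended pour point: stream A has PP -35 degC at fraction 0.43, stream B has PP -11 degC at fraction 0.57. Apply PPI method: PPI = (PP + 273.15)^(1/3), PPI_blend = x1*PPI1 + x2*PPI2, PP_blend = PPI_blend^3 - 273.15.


PPI_1 = (-35 + 273.15)^(1/3) = 6.198456
PPI_2 = (-11 + 273.15)^(1/3) = 6.400049
PPI_blend = 0.43 * 6.198456 + 0.57 * 6.400049 = 6.313364
PP_blend = 6.313364^3 - 273.15 = 251.6416 - 273.15 = -21.51

-21.51 degC


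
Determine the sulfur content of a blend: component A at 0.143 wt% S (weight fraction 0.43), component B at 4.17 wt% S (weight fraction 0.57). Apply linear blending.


Linear sulfur blending: S_blend = x1*S1 + x2*S2
Contribution 1: 0.43 * 0.143 = 0.06149 wt%
Contribution 2: 0.57 * 4.17 = 2.3769 wt%
S_blend = 0.06149 + 2.3769 = 2.43839

2.43839 wt%


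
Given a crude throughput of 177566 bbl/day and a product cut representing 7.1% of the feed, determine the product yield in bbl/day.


Crude throughput = 177566 bbl/day
Fraction yield = 7.1%
yield = throughput * fraction / 100
yield = 177566 * 7.1 / 100 = 12607.186

12607.186 bbl/day


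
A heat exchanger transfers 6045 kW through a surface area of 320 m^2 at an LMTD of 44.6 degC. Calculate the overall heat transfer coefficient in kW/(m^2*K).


From Q = U*A*LMTD, U = Q / (A * LMTD)
U = 6045 / (320 * 44.6) = 6045 / 14272 = 0.4236

0.4236 kW/(m^2*K)


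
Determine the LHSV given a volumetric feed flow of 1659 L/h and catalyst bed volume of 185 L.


LHSV = volumetric feed rate / catalyst volume
= 1659 L/h / 185 L
= 8.968 h^-1

8.968 h^-1


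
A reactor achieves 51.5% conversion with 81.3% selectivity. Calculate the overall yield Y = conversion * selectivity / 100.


Overall yield = conversion (%) * selectivity (%) / 100
Conversion = 51.5%, Selectivity = 81.3%
Y = 51.5 * 81.3 / 100
= 41.8695 %

41.8695 %


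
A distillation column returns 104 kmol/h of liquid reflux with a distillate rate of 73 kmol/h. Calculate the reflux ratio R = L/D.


Reflux ratio definition: R = L / D (liquid returned / distillate withdrawn)
L = 104 kmol/h, D = 73 kmol/h
R = 104 / 73 = 1.425

1.425


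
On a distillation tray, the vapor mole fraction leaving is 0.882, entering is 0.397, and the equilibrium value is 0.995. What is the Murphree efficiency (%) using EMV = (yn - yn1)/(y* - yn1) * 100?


Murphree vapor efficiency: EMV = (y_n - y_(n-1)) / (y*_n - y_(n-1)) * 100
EMV = (0.882 - 0.397) / (0.995 - 0.397) * 100 = 0.485 / 0.598 * 100 = 81.10

81.10 %


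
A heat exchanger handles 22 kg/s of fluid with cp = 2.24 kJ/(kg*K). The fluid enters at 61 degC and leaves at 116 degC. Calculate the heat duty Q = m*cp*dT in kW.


Q = m_dot * cp * delta_T
delta_T = 116 - 61 = 55 K
Q = 22 * 2.24 * 55
= 49.28 * 55
= 2710.4 kW

2710.4 kW


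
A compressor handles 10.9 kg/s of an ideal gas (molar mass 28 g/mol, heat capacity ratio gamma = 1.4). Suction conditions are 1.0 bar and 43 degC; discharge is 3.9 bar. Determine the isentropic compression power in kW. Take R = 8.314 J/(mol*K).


Isentropic work: W = m*(gamma/(gamma-1))*(R*T1/MW)*((P2/P1)^((gamma-1)/gamma) - 1)
T1 = 43 + 273.15 = 316.15 K
Pressure ratio = 3.9 / 1.0 = 3.9
Exponent = (1.4 - 1)/1.4 = 0.285714
(P2/P1)^exp - 1 = 3.9^0.285714 - 1 = 0.475283
W = 10.9 * 1.4 / 0.4 * 8.314 * 316.15 / 28 * 0.475283 = 1702

1702 kW


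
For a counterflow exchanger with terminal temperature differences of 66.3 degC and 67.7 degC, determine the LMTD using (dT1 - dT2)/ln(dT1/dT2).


LMTD = (dT1 - dT2) / ln(dT1/dT2)
= (66.3 - 67.7) / ln(66.3 / 67.7) = -1.4 / -0.0208963 = 67.00

67.00 degC


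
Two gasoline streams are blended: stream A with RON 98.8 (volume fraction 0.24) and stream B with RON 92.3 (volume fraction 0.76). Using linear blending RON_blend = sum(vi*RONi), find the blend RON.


Linear blending: RON_blend = sum(vi * RONi)
Contribution 1: 0.24 * 98.8 = 23.712
Contribution 2: 0.76 * 92.3 = 70.148
RON_blend = 23.712 + 70.148 = 93.86

93.86


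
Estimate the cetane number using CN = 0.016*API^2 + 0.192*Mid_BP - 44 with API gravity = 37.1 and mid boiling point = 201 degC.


CN = 0.016 * 37.1^2 + 0.192 * 201 - 44
CN = 22.02256 + 38.592 - 44 = 16.61456

16.61456


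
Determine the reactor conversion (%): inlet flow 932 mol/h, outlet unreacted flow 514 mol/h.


X = (F_in - F_out) / F_in * 100
Moles reacted = 932 - 514 = 418
X = 418 / 932 * 100
= 0.4485 * 100
= 44.85 %

44.85 %


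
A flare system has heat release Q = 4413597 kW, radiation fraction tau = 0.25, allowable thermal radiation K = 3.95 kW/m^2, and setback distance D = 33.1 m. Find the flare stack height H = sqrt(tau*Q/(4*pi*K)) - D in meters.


tau*Q/(4*pi*K) = 0.25 * 4413597 / (4 * pi * 3.95) = 22229.3
sqrt(22229.3) = 149.095
H = 149.095 - 33.1 = 116.0

116.0 m


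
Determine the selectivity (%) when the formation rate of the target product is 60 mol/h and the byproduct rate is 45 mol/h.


Selectivity = desired / (desired + undesired) * 100
Total products = 60 + 45 = 105 mol/h
S = 60 / 105 * 100
= 0.5714 * 100
= 57.14 %

57.14 %


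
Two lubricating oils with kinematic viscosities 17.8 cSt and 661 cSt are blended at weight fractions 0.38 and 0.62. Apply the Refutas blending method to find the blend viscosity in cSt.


Refutas method: VBN_i = 14.534*ln(ln(visc_i + 0.8)) + 10.975, blended linearly by mass fraction; since VBN is linear in VBI_i = ln(ln(visc_i + 0.8)) and the fractions sum to 1, blend VBI directly: visc = exp(exp(VBI_blend)) - 0.8
VBI_1 = ln(ln(17.8 + 0.8)) = 1.07267
VBI_2 = ln(ln(661 + 0.8)) = 1.87103
VBI_blend = 0.38 * 1.07267 + 0.62 * 1.87103 = 1.56765
visc_blend = exp(exp(1.56765)) - 0.8 = 120.1

120.1 cSt


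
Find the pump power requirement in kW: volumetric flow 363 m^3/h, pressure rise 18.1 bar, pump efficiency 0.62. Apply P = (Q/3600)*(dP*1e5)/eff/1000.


Q = 363 / 3600 = 0.100833 m^3/s
P = 0.100833 * (18.1 * 1e5) / 0.62 / 1000 = 294.4

294.4 kW


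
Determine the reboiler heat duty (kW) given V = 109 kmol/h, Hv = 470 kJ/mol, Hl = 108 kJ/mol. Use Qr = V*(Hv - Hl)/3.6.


Qr = 109 * (470 - 108) / 3.6 = 109 * 362 / 3.6 = 10960

10960 kW


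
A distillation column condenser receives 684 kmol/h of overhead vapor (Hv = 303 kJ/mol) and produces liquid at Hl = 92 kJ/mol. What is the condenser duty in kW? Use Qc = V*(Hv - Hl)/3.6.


Qc = 684 * (303 - 92) / 3.6 = 684 * 211 / 3.6 = 40090

40090 kW


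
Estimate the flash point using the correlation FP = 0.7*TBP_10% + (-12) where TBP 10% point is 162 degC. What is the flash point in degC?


FP = 0.7 * 162 + (-12) = 101.4

101.4 degC


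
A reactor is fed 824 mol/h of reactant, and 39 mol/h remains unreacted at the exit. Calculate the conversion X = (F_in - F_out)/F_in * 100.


X = (F_in - F_out) / F_in * 100
Moles reacted = 824 - 39 = 785
X = 785 / 824 * 100
= 0.9527 * 100
= 95.27 %

95.27 %


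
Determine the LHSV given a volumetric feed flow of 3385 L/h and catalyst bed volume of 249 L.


LHSV = volumetric feed rate / catalyst volume
= 3385 L/h / 249 L
= 13.59 h^-1

13.59 h^-1


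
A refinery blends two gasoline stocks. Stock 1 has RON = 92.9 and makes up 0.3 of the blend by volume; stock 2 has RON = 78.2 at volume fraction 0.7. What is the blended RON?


Linear blending: RON_blend = sum(vi * RONi)
Contribution 1: 0.3 * 92.9 = 27.87
Contribution 2: 0.7 * 78.2 = 54.74
RON_blend = 27.87 + 54.74 = 82.61

82.61


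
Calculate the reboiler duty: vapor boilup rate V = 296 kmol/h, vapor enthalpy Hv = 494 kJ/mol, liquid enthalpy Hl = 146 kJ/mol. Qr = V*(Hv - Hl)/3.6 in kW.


Qr = 296 * (494 - 146) / 3.6 = 296 * 348 / 3.6 = 28610

28610 kW


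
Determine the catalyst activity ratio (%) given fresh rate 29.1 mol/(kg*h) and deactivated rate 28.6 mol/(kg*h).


Activity (%) = (rate_used / rate_fresh) * 100
rate_used = 28.6, rate_fresh = 29.1
= (28.6 / 29.1) * 100
= 0.9828 * 100 = 98.28

98.28 %


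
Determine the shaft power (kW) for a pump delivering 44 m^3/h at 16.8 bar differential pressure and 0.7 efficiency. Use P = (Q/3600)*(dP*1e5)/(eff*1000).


Q = 44 / 3600 = 0.0122222 m^3/s
P = 0.0122222 * (16.8 * 1e5) / 0.7 / 1000 = 29.33

29.33 kW


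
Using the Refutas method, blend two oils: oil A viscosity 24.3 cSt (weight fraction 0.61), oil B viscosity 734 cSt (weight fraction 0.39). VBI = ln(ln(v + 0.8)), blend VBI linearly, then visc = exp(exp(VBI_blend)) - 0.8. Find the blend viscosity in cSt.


Refutas method: VBN_i = 14.534*ln(ln(visc_i + 0.8)) + 10.975, blended linearly by mass fraction; since VBN is linear in VBI_i = ln(ln(visc_i + 0.8)) and the fractions sum to 1, blend VBI directly: visc = exp(exp(VBI_blend)) - 0.8
VBI_1 = ln(ln(24.3 + 0.8)) = 1.17027
VBI_2 = ln(ln(734 + 0.8)) = 1.88701
VBI_blend = 0.61 * 1.17027 + 0.39 * 1.88701 = 1.4498
visc_blend = exp(exp(1.4498)) - 0.8 = 70.17

70.17 cSt


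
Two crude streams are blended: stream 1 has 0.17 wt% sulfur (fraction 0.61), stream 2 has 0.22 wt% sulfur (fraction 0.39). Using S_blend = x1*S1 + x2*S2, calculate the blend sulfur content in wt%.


Linear sulfur blending: S_blend = x1*S1 + x2*S2
Contribution 1: 0.61 * 0.17 = 0.1037 wt%
Contribution 2: 0.39 * 0.22 = 0.0858 wt%
S_blend = 0.1037 + 0.0858 = 0.1895

0.1895 wt%


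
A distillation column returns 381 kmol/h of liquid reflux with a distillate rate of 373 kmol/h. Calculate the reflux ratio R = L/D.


Reflux ratio definition: R = L / D (liquid returned / distillate withdrawn)
L = 381 kmol/h, D = 373 kmol/h
R = 381 / 373 = 1.021

1.021


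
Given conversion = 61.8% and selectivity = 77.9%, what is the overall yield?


Overall yield = conversion (%) * selectivity (%) / 100
Conversion = 61.8%, Selectivity = 77.9%
Y = 61.8 * 77.9 / 100
= 48.1422 %

48.1422 %


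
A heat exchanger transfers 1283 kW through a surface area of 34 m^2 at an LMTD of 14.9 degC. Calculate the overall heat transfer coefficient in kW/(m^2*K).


From Q = U*A*LMTD, U = Q / (A * LMTD)
U = 1283 / (34 * 14.9) = 1283 / 506.6 = 2.533

2.533 kW/(m^2*K)


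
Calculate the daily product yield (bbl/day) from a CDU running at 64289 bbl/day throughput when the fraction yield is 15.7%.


Crude throughput = 64289 bbl/day
Fraction yield = 15.7%
yield = throughput * fraction / 100
yield = 64289 * 15.7 / 100 = 10093.373

10093.373 bbl/day


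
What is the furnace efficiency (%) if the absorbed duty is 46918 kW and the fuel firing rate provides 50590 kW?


Furnace efficiency = Q_absorbed / Q_fuel * 100
= 46918 / 50590 * 100 = 92.74

92.74 %


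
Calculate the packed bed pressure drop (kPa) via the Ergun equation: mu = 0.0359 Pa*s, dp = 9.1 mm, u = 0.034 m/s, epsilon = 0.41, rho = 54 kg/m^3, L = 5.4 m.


dp = 9.1 mm = 0.0091 m
Viscous term = 150*0.0359*0.034*(1-0.41)^2 / (0.0091^2*0.41^3) = 11166.9
Inertial term = 1.75*54*0.034^2*(1-0.41) / (0.0091*0.41^3) = 102.766
dP/L = 11166.9 + 102.766 = 11269.7 Pa/m
dP = 11269.7 * 5.4 / 1000 = 60.86 kPa

60.86 kPa


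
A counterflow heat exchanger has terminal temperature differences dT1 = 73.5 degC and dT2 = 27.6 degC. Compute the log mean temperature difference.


LMTD = (dT1 - dT2) / ln(dT1/dT2)
= (73.5 - 27.6) / ln(73.5 / 27.6) = 45.9 / 0.97947 = 46.86

46.86 degC


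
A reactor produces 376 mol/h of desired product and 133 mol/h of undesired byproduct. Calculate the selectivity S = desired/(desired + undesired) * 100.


Selectivity = desired / (desired + undesired) * 100
Total products = 376 + 133 = 509 mol/h
S = 376 / 509 * 100
= 0.7387 * 100
= 73.87 %

73.87 %


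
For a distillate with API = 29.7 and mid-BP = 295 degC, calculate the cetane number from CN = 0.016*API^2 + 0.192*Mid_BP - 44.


CN = 0.016 * 29.7^2 + 0.192 * 295 - 44
CN = 14.11344 + 56.64 - 44 = 26.75344

26.75344


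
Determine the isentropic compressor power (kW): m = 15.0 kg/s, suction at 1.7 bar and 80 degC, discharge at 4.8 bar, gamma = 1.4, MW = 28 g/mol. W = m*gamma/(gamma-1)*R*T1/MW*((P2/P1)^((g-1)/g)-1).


Isentropic work: W = m*(gamma/(gamma-1))*(R*T1/MW)*((P2/P1)^((gamma-1)/gamma) - 1)
T1 = 80 + 273.15 = 353.15 K
Pressure ratio = 4.8 / 1.7 = 2.82353
Exponent = (1.4 - 1)/1.4 = 0.285714
(P2/P1)^exp - 1 = 2.82353^0.285714 - 1 = 0.345234
W = 15.0 * 1.4 / 0.4 * 8.314 * 353.15 / 28 * 0.345234 = 1901

1901 kW


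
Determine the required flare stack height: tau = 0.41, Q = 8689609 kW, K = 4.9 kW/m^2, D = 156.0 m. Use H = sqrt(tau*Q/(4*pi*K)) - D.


tau*Q/(4*pi*K) = 0.41 * 8689609 / (4 * pi * 4.9) = 57860
sqrt(57860) = 240.541
H = 240.541 - 156.0 = 84.54

84.54 m


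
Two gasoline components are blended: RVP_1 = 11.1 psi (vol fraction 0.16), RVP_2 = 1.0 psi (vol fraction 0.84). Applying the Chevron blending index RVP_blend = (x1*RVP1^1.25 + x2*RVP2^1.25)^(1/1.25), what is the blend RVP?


Chevron index: RVP_blend = (sum xi*RVPi^1.25)^(1/1.25)
RVP^1.25 terms: 0.16 * 11.1^1.25 + 0.84 * 1.0^1.25 = 4.08171
RVP_blend = 4.08171^(1/1.25) = 3.081

3.081 psi


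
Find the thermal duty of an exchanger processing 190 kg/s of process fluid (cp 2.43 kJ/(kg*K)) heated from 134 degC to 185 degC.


Q = m_dot * cp * delta_T
delta_T = 185 - 134 = 51 K
Q = 190 * 2.43 * 51
= 461.7 * 51
= 23546.7 kW

23546.7 kW


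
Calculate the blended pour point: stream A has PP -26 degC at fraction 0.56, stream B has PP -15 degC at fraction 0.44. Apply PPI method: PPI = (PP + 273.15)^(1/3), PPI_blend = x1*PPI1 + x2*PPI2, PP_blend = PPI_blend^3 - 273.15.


PPI_1 = (-26 + 273.15)^(1/3) = 6.275575
PPI_2 = (-15 + 273.15)^(1/3) = 6.36733
PPI_blend = 0.56 * 6.275575 + 0.44 * 6.36733 = 6.315947
PP_blend = 6.315947^3 - 273.15 = 251.9506 - 273.15 = -21.2

-21.2 degC


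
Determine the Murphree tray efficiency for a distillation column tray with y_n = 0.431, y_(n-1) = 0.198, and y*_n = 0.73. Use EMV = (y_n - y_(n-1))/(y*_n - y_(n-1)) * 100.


Murphree vapor efficiency: EMV = (y_n - y_(n-1)) / (y*_n - y_(n-1)) * 100
EMV = (0.431 - 0.198) / (0.73 - 0.198) * 100 = 0.233 / 0.532 * 100 = 43.80

43.80 %


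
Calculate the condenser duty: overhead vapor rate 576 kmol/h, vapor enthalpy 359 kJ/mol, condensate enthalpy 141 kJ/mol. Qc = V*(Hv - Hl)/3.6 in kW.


Qc = 576 * (359 - 141) / 3.6 = 576 * 218 / 3.6 = 34880

34880 kW


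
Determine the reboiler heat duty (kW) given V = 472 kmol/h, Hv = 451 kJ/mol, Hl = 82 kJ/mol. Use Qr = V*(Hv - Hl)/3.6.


Qr = 472 * (451 - 82) / 3.6 = 472 * 369 / 3.6 = 48380

48380 kW


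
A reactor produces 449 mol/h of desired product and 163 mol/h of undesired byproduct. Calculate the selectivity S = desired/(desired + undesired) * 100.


Selectivity = desired / (desired + undesired) * 100
Total products = 449 + 163 = 612 mol/h
S = 449 / 612 * 100
= 0.7337 * 100
= 73.37 %

73.37 %


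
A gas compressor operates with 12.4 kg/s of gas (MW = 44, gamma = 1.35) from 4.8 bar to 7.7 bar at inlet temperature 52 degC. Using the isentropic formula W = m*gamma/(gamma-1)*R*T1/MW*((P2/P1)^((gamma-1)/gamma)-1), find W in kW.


Isentropic work: W = m*(gamma/(gamma-1))*(R*T1/MW)*((P2/P1)^((gamma-1)/gamma) - 1)
T1 = 52 + 273.15 = 325.15 K
Pressure ratio = 7.7 / 4.8 = 1.60417
Exponent = (1.35 - 1)/1.35 = 0.259259
(P2/P1)^exp - 1 = 1.60417^0.259259 - 1 = 0.13035
W = 12.4 * 1.35 / 0.35 * 8.314 * 325.15 / 44 * 0.13035 = 383.0

383.0 kW


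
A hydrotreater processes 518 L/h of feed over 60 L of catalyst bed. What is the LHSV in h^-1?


LHSV = volumetric feed rate / catalyst volume
= 518 L/h / 60 L
= 8.633 h^-1

8.633 h^-1


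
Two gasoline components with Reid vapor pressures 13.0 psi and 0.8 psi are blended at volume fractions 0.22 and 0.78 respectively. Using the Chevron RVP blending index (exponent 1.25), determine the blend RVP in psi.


Chevron index: RVP_blend = (sum xi*RVPi^1.25)^(1/1.25)
RVP^1.25 terms: 0.22 * 13.0^1.25 + 0.78 * 0.8^1.25 = 6.02079
RVP_blend = 6.02079^(1/1.25) = 4.205

4.205 psi


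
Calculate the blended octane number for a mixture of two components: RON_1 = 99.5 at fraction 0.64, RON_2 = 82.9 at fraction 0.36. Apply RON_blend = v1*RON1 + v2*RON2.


Linear blending: RON_blend = sum(vi * RONi)
Contribution 1: 0.64 * 99.5 = 63.68
Contribution 2: 0.36 * 82.9 = 29.844
RON_blend = 63.68 + 29.844 = 93.524

93.524


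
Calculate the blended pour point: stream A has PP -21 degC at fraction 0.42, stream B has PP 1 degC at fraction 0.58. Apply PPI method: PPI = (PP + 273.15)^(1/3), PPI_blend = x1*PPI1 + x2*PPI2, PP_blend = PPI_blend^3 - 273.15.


PPI_1 = (-21 + 273.15)^(1/3) = 6.317613
PPI_2 = (1 + 273.15)^(1/3) = 6.49625
PPI_blend = 0.42 * 6.317613 + 0.58 * 6.49625 = 6.421222
PP_blend = 6.421222^3 - 273.15 = 264.7604 - 273.15 = -8.39

-8.39 degC


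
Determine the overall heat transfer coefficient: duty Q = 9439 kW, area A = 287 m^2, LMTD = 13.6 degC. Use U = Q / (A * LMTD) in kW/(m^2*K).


From Q = U*A*LMTD, U = Q / (A * LMTD)
U = 9439 / (287 * 13.6) = 9439 / 3903.2 = 2.418

2.418 kW/(m^2*K)


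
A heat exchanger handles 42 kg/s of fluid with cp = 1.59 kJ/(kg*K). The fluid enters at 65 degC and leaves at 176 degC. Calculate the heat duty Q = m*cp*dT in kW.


Q = m_dot * cp * delta_T
delta_T = 176 - 65 = 111 K
Q = 42 * 1.59 * 111
= 66.78 * 111
= 7412.58 kW

7412.58 kW


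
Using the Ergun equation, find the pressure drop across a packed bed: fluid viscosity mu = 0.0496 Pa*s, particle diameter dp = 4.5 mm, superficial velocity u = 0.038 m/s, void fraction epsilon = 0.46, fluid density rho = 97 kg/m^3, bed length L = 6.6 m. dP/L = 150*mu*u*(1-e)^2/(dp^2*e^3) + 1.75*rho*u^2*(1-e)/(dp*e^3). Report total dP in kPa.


dp = 4.5 mm = 0.0045 m
Viscous term = 150*0.0496*0.038*(1-0.46)^2 / (0.0045^2*0.46^3) = 41825.9
Inertial term = 1.75*97*0.038^2*(1-0.46) / (0.0045*0.46^3) = 302.193
dP/L = 41825.9 + 302.193 = 42128.1 Pa/m
dP = 42128.1 * 6.6 / 1000 = 278.0 kPa

278.0 kPa


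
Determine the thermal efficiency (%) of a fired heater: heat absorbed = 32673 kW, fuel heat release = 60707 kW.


Furnace efficiency = Q_absorbed / Q_fuel * 100
= 32673 / 60707 * 100 = 53.82

53.82 %


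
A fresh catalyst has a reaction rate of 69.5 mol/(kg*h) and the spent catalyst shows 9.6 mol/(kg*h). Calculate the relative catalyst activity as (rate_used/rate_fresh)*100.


Activity (%) = (rate_used / rate_fresh) * 100
rate_used = 9.6, rate_fresh = 69.5
= (9.6 / 69.5) * 100
= 0.1381 * 100 = 13.81

13.81 %


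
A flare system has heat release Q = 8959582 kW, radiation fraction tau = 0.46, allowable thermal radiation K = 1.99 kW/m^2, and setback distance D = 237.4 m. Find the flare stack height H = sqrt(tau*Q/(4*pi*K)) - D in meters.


tau*Q/(4*pi*K) = 0.46 * 8959582 / (4 * pi * 1.99) = 164810
sqrt(164810) = 405.968
H = 405.968 - 237.4 = 168.6

168.6 m


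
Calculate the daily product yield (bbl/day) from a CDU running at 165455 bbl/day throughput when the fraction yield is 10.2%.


Crude throughput = 165455 bbl/day
Fraction yield = 10.2%
yield = throughput * fraction / 100
yield = 165455 * 10.2 / 100 = 16876.41

16876.41 bbl/day


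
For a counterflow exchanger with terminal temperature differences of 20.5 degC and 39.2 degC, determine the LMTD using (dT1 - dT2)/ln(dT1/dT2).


LMTD = (dT1 - dT2) / ln(dT1/dT2)
= (20.5 - 39.2) / ln(20.5 / 39.2) = -18.7 / -0.648252 = 28.85

28.85 degC


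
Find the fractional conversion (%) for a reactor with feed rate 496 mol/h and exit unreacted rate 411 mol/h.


X = (F_in - F_out) / F_in * 100
Moles reacted = 496 - 411 = 85
X = 85 / 496 * 100
= 0.1714 * 100
= 17.14 %

17.14 %


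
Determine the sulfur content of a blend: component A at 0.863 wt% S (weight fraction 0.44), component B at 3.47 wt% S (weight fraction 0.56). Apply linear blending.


Linear sulfur blending: S_blend = x1*S1 + x2*S2
Contribution 1: 0.44 * 0.863 = 0.37972 wt%
Contribution 2: 0.56 * 3.47 = 1.9432 wt%
S_blend = 0.37972 + 1.9432 = 2.32292

2.32292 wt%


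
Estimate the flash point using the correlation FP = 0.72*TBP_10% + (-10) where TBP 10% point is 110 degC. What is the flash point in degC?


FP = 0.72 * 110 + (-10) = 69.2

69.2 degC


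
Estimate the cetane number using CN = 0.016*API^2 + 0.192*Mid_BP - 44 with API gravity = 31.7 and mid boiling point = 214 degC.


CN = 0.016 * 31.7^2 + 0.192 * 214 - 44
CN = 16.07824 + 41.088 - 44 = 13.16624

13.16624


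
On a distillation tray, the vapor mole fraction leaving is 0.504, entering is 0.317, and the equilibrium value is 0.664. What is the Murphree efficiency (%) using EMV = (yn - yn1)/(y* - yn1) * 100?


Murphree vapor efficiency: EMV = (y_n - y_(n-1)) / (y*_n - y_(n-1)) * 100
EMV = (0.504 - 0.317) / (0.664 - 0.317) * 100 = 0.187 / 0.347 * 100 = 53.89

53.89 %


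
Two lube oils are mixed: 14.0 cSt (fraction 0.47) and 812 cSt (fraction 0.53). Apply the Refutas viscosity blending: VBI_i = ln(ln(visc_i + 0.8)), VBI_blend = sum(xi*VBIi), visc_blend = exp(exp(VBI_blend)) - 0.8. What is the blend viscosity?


Refutas method: VBN_i = 14.534*ln(ln(visc_i + 0.8)) + 10.975, blended linearly by mass fraction; since VBN is linear in VBI_i = ln(ln(visc_i + 0.8)) and the fractions sum to 1, blend VBI directly: visc = exp(exp(VBI_blend)) - 0.8
VBI_1 = ln(ln(14.0 + 0.8)) = 0.99126
VBI_2 = ln(ln(812 + 0.8)) = 1.90218
VBI_blend = 0.47 * 0.99126 + 0.53 * 1.90218 = 1.47405
visc_blend = exp(exp(1.47405)) - 0.8 = 78.00

78.00 cSt


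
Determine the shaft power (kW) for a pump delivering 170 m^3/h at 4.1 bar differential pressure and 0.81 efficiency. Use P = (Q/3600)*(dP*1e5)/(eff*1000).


Q = 170 / 3600 = 0.0472222 m^3/s
P = 0.0472222 * (4.1 * 1e5) / 0.81 / 1000 = 23.90

23.90 kW


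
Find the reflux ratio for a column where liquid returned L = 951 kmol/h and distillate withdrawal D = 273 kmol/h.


Reflux ratio definition: R = L / D (liquid returned / distillate withdrawn)
L = 951 kmol/h, D = 273 kmol/h
R = 951 / 273 = 3.484

3.484


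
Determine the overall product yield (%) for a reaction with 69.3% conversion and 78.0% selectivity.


Overall yield = conversion (%) * selectivity (%) / 100
Conversion = 69.3%, Selectivity = 78.0%
Y = 69.3 * 78.0 / 100
= 54.054 %

54.054 %


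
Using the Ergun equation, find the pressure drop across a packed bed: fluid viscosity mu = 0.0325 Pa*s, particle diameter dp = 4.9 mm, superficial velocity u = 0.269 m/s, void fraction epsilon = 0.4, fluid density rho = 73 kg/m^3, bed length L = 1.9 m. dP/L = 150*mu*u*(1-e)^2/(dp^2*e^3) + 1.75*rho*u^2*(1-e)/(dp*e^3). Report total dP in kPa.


dp = 4.9 mm = 0.0049 m
Viscous term = 150*0.0325*0.269*(1-0.4)^2 / (0.0049^2*0.4^3) = 307226
Inertial term = 1.75*73*0.269^2*(1-0.4) / (0.0049*0.4^3) = 17686.4
dP/L = 307226 + 17686.4 = 324912 Pa/m
dP = 324912 * 1.9 / 1000 = 617.3 kPa

617.3 kPa


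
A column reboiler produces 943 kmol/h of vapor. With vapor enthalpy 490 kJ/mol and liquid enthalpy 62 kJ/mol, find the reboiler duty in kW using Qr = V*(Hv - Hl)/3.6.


Qr = 943 * (490 - 62) / 3.6 = 943 * 428 / 3.6 = 112100

112100 kW


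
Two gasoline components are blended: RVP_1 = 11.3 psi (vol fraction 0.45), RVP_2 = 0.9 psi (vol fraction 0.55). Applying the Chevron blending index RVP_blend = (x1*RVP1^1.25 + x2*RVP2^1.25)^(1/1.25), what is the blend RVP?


Chevron index: RVP_blend = (sum xi*RVPi^1.25)^(1/1.25)
RVP^1.25 terms: 0.45 * 11.3^1.25 + 0.55 * 0.9^1.25 = 9.80524
RVP_blend = 9.80524^(1/1.25) = 6.211

6.211 psi


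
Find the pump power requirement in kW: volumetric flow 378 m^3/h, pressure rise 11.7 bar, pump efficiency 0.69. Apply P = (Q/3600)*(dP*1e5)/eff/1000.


Q = 378 / 3600 = 0.105 m^3/s
P = 0.105 * (11.7 * 1e5) / 0.69 / 1000 = 178.0

178.0 kW


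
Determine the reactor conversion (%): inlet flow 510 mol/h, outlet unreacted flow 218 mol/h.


X = (F_in - F_out) / F_in * 100
Moles reacted = 510 - 218 = 292
X = 292 / 510 * 100
= 0.5725 * 100
= 57.25 %

57.25 %


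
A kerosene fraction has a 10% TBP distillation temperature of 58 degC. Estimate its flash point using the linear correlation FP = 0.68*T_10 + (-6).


FP = 0.68 * 58 + (-6) = 33.44

33.44 degC


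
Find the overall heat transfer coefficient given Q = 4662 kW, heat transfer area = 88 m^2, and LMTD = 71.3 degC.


From Q = U*A*LMTD, U = Q / (A * LMTD)
U = 4662 / (88 * 71.3) = 4662 / 6274.4 = 0.7430

0.7430 kW/(m^2*K)


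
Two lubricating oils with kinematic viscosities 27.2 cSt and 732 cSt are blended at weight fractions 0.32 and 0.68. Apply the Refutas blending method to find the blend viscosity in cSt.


Refutas method: VBN_i = 14.534*ln(ln(visc_i + 0.8)) + 10.975, blended linearly by mass fraction; since VBN is linear in VBI_i = ln(ln(visc_i + 0.8)) and the fractions sum to 1, blend VBI directly: visc = exp(exp(VBI_blend)) - 0.8
VBI_1 = ln(ln(27.2 + 0.8)) = 1.20363
VBI_2 = ln(ln(732 + 0.8)) = 1.8866
VBI_blend = 0.32 * 1.20363 + 0.68 * 1.8866 = 1.66805
visc_blend = exp(exp(1.66805)) - 0.8 = 199.9

199.9 cSt


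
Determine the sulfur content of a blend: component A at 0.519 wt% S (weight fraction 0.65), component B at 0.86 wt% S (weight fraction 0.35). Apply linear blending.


Linear sulfur blending: S_blend = x1*S1 + x2*S2
Contribution 1: 0.65 * 0.519 = 0.33735 wt%
Contribution 2: 0.35 * 0.86 = 0.301 wt%
S_blend = 0.33735 + 0.301 = 0.63835

0.63835 wt%


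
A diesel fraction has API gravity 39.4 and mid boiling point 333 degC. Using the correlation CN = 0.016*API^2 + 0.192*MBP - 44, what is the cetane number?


CN = 0.016 * 39.4^2 + 0.192 * 333 - 44
CN = 24.83776 + 63.936 - 44 = 44.77376

44.77376


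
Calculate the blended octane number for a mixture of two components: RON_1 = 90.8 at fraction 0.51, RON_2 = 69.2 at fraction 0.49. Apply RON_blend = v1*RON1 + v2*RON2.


Linear blending: RON_blend = sum(vi * RONi)
Contribution 1: 0.51 * 90.8 = 46.308
Contribution 2: 0.49 * 69.2 = 33.908
RON_blend = 46.308 + 33.908 = 80.216

80.216


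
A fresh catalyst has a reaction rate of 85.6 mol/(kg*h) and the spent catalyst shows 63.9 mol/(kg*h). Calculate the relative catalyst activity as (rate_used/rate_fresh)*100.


Activity (%) = (rate_used / rate_fresh) * 100
rate_used = 63.9, rate_fresh = 85.6
= (63.9 / 85.6) * 100
= 0.7465 * 100 = 74.65

74.65 %


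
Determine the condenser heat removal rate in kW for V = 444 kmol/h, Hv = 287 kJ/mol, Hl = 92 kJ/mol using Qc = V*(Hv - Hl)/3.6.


Qc = 444 * (287 - 92) / 3.6 = 444 * 195 / 3.6 = 24050

24050 kW


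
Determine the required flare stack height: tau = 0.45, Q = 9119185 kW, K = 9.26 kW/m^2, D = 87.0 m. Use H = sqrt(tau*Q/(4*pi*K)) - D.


tau*Q/(4*pi*K) = 0.45 * 9119185 / (4 * pi * 9.26) = 35265.3
sqrt(35265.3) = 187.791
H = 187.791 - 87.0 = 100.8

100.8 m


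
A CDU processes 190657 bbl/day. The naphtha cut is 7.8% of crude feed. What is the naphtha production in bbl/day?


Crude throughput = 190657 bbl/day
Fraction yield = 7.8%
yield = throughput * fraction / 100
yield = 190657 * 7.8 / 100 = 14871.246

14871.246 bbl/day


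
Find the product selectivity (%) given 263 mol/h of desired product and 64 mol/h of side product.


Selectivity = desired / (desired + undesired) * 100
Total products = 263 + 64 = 327 mol/h
S = 263 / 327 * 100
= 0.8043 * 100
= 80.43 %

80.43 %


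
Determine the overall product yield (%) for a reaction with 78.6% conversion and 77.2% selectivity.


Overall yield = conversion (%) * selectivity (%) / 100
Conversion = 78.6%, Selectivity = 77.2%
Y = 78.6 * 77.2 / 100
= 60.6792 %

60.6792 %


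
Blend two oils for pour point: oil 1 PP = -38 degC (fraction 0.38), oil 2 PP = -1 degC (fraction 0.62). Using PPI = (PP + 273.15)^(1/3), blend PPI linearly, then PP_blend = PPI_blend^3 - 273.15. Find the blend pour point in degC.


PPI_1 = (-38 + 273.15)^(1/3) = 6.172318
PPI_2 = (-1 + 273.15)^(1/3) = 6.480414
PPI_blend = 0.38 * 6.172318 + 0.62 * 6.480414 = 6.363338
PP_blend = 6.363338^3 - 273.15 = 257.6647 - 273.15 = -15.49

-15.49 degC


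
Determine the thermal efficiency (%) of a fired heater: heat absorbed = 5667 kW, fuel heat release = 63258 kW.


Furnace efficiency = Q_absorbed / Q_fuel * 100
= 5667 / 63258 * 100 = 8.959

8.959 %


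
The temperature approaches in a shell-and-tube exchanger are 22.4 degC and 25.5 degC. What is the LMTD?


LMTD = (dT1 - dT2) / ln(dT1/dT2)
= (22.4 - 25.5) / ln(22.4 / 25.5) = -3.1 / -0.129617 = 23.92

23.92 degC


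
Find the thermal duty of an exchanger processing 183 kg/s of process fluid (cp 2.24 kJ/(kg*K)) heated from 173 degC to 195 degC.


Q = m_dot * cp * delta_T
delta_T = 195 - 173 = 22 K
Q = 183 * 2.24 * 22
= 409.92 * 22
= 9018.24 kW

9018.24 kW


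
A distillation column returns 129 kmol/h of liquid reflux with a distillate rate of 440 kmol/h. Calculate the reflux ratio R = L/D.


Reflux ratio definition: R = L / D (liquid returned / distillate withdrawn)
L = 129 kmol/h, D = 440 kmol/h
R = 129 / 440 = 0.2932

0.2932


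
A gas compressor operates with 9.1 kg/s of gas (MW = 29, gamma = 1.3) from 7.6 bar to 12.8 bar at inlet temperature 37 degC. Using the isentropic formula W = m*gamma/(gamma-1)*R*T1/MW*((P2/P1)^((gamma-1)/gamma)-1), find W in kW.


Isentropic work: W = m*(gamma/(gamma-1))*(R*T1/MW)*((P2/P1)^((gamma-1)/gamma) - 1)
T1 = 37 + 273.15 = 310.15 K
Pressure ratio = 12.8 / 7.6 = 1.68421
Exponent = (1.3 - 1)/1.3 = 0.230769
(P2/P1)^exp - 1 = 1.68421^0.230769 - 1 = 0.127834
W = 9.1 * 1.3 / 0.3 * 8.314 * 310.15 / 29 * 0.127834 = 448.2

448.2 kW


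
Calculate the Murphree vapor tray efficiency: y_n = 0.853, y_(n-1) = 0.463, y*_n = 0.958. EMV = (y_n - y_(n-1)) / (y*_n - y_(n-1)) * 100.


Murphree vapor efficiency: EMV = (y_n - y_(n-1)) / (y*_n - y_(n-1)) * 100
EMV = (0.853 - 0.463) / (0.958 - 0.463) * 100 = 0.39 / 0.495 * 100 = 78.79

78.79 %


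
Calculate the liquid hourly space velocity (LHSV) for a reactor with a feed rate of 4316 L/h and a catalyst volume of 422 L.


LHSV = volumetric feed rate / catalyst volume
= 4316 L/h / 422 L
= 10.23 h^-1

10.23 h^-1


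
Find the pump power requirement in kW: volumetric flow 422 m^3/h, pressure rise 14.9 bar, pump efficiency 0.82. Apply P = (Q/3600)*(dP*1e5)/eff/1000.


Q = 422 / 3600 = 0.117222 m^3/s
P = 0.117222 * (14.9 * 1e5) / 0.82 / 1000 = 213.0

213.0 kW


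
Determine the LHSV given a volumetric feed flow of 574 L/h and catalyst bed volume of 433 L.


LHSV = volumetric feed rate / catalyst volume
= 574 L/h / 433 L
= 1.326 h^-1

1.326 h^-1


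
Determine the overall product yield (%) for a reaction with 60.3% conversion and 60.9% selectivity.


Overall yield = conversion (%) * selectivity (%) / 100
Conversion = 60.3%, Selectivity = 60.9%
Y = 60.3 * 60.9 / 100
= 36.7227 %

36.7227 %


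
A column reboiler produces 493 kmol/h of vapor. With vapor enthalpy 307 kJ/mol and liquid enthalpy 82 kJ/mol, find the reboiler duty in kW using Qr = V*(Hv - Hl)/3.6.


Qr = 493 * (307 - 82) / 3.6 = 493 * 225 / 3.6 = 30810

30810 kW


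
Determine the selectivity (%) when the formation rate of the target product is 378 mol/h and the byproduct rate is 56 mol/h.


Selectivity = desired / (desired + undesired) * 100
Total products = 378 + 56 = 434 mol/h
S = 378 / 434 * 100
= 0.8710 * 100
= 87.10 %

87.10 %


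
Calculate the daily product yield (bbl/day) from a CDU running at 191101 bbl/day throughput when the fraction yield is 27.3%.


Crude throughput = 191101 bbl/day
Fraction yield = 27.3%
yield = throughput * fraction / 100
yield = 191101 * 27.3 / 100 = 52170.573

52170.573 bbl/day


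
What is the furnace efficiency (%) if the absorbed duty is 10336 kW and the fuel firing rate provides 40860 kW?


Furnace efficiency = Q_absorbed / Q_fuel * 100
= 10336 / 40860 * 100 = 25.30

25.30 %
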